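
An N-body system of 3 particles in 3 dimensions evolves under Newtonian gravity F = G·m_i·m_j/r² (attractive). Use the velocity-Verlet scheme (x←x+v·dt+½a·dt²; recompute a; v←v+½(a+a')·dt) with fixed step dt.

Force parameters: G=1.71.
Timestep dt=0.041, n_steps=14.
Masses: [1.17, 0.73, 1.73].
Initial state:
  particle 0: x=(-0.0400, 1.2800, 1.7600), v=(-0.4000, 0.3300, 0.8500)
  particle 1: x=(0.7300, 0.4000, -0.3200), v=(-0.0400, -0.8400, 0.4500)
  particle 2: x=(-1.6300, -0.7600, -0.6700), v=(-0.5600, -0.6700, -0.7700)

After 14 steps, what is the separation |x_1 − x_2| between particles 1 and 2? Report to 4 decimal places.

step 0: x0=(-0.0400, 1.2800, 1.7600) x1=(0.7300, 0.4000, -0.3200) x2=(-1.6300, -0.7600, -0.6700)
step 1: x0=(-0.0564, 1.2933, 1.7946) x1=(0.7280, 0.3655, -0.3013) x2=(-1.6528, -0.7873, -0.7015)
step 2: x0=(-0.0729, 1.3063, 1.8285) x1=(0.7251, 0.3309, -0.2823) x2=(-1.6752, -0.8144, -0.7327)
step 3: x0=(-0.0894, 1.3190, 1.8620) x1=(0.7215, 0.2963, -0.2629) x2=(-1.6972, -0.8412, -0.7637)
step 4: x0=(-0.1060, 1.3313, 1.8949) x1=(0.7170, 0.2616, -0.2431) x2=(-1.7189, -0.8677, -0.7945)
step 5: x0=(-0.1226, 1.3433, 1.9273) x1=(0.7119, 0.2269, -0.2231) x2=(-1.7402, -0.8940, -0.8251)
step 6: x0=(-0.1392, 1.3549, 1.9591) x1=(0.7059, 0.1921, -0.2027) x2=(-1.7612, -0.9200, -0.8555)
step 7: x0=(-0.1559, 1.3662, 1.9905) x1=(0.6993, 0.1573, -0.1821) x2=(-1.7819, -0.9459, -0.8856)
step 8: x0=(-0.1726, 1.3772, 2.0215) x1=(0.6919, 0.1224, -0.1612) x2=(-1.8022, -0.9715, -0.9156)
step 9: x0=(-0.1893, 1.3879, 2.0519) x1=(0.6838, 0.0876, -0.1401) x2=(-1.8222, -0.9968, -0.9453)
step 10: x0=(-0.2060, 1.3983, 2.0820) x1=(0.6751, 0.0527, -0.1188) x2=(-1.8420, -1.0220, -0.9748)
step 11: x0=(-0.2228, 1.4084, 2.1116) x1=(0.6656, 0.0178, -0.0974) x2=(-1.8614, -1.0470, -1.0041)
step 12: x0=(-0.2395, 1.4182, 2.1408) x1=(0.6555, -0.0171, -0.0757) x2=(-1.8806, -1.0717, -1.0332)
step 13: x0=(-0.2563, 1.4278, 2.1696) x1=(0.6448, -0.0519, -0.0539) x2=(-1.8994, -1.0963, -1.0621)
step 14: x0=(-0.2731, 1.4370, 2.1979) x1=(0.6334, -0.0868, -0.0320) x2=(-1.9180, -1.1207, -1.0907)

2.9495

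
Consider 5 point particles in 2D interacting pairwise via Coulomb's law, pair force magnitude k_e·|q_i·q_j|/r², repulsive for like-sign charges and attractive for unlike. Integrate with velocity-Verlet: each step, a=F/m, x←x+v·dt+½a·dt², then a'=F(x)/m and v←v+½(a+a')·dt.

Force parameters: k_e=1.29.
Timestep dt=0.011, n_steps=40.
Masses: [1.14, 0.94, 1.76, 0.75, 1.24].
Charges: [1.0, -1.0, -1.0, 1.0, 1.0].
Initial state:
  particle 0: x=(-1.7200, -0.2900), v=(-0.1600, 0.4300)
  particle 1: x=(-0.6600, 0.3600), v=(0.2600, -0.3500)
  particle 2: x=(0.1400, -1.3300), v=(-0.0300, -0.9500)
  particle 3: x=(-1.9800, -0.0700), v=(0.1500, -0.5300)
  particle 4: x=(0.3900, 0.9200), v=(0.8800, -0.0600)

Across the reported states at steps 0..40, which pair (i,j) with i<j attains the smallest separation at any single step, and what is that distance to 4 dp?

step 0: x0=(-1.7200, -0.2900) x1=(-0.6600, 0.3600) x2=(0.1400, -1.3300) x3=(-1.9800, -0.0700) x4=(0.3900, 0.9200)
step 1: x0=(-1.7213, -0.2856) x1=(-0.6572, 0.3562) x2=(0.1397, -1.3404) x3=(-1.9790, -0.0752) x4=(0.3997, 0.9193)
step 2: x0=(-1.7215, -0.2820) x1=(-0.6545, 0.3523) x2=(0.1393, -1.3509) x3=(-1.9793, -0.0793) x4=(0.4093, 0.9186)
step 3: x0=(-1.7206, -0.2792) x1=(-0.6518, 0.3485) x2=(0.1389, -1.3613) x3=(-1.9811, -0.0822) x4=(0.4188, 0.9178)
step 4: x0=(-1.7187, -0.2771) x1=(-0.6493, 0.3447) x2=(0.1385, -1.3717) x3=(-1.9843, -0.0838) x4=(0.4284, 0.9170)
step 5: x0=(-1.7156, -0.2758) x1=(-0.6469, 0.3409) x2=(0.1381, -1.3821) x3=(-1.9890, -0.0844) x4=(0.4379, 0.9161)
step 6: x0=(-1.7115, -0.2751) x1=(-0.6445, 0.3372) x2=(0.1377, -1.3925) x3=(-1.9950, -0.0838) x4=(0.4473, 0.9152)
step 7: x0=(-1.7062, -0.2751) x1=(-0.6423, 0.3334) x2=(0.1373, -1.4029) x3=(-2.0025, -0.0823) x4=(0.4567, 0.9142)
step 8: x0=(-1.7000, -0.2757) x1=(-0.6401, 0.3297) x2=(0.1368, -1.4132) x3=(-2.0113, -0.0799) x4=(0.4661, 0.9132)
step 9: x0=(-1.6929, -0.2767) x1=(-0.6381, 0.3259) x2=(0.1364, -1.4236) x3=(-2.0213, -0.0766) x4=(0.4754, 0.9122)
step 10: x0=(-1.6848, -0.2783) x1=(-0.6361, 0.3222) x2=(0.1359, -1.4339) x3=(-2.0323, -0.0726) x4=(0.4847, 0.9111)
step 11: x0=(-1.6760, -0.2802) x1=(-0.6343, 0.3185) x2=(0.1354, -1.4443) x3=(-2.0444, -0.0679) x4=(0.4939, 0.9099)
step 12: x0=(-1.6664, -0.2825) x1=(-0.6325, 0.3148) x2=(0.1349, -1.4546) x3=(-2.0574, -0.0627) x4=(0.5031, 0.9088)
step 13: x0=(-1.6561, -0.2851) x1=(-0.6309, 0.3111) x2=(0.1343, -1.4649) x3=(-2.0712, -0.0570) x4=(0.5123, 0.9076)
step 14: x0=(-1.6452, -0.2880) x1=(-0.6293, 0.3075) x2=(0.1338, -1.4752) x3=(-2.0857, -0.0508) x4=(0.5214, 0.9063)
step 15: x0=(-1.6338, -0.2911) x1=(-0.6279, 0.3038) x2=(0.1332, -1.4855) x3=(-2.1009, -0.0443) x4=(0.5305, 0.9050)
step 16: x0=(-1.6218, -0.2945) x1=(-0.6266, 0.3001) x2=(0.1327, -1.4958) x3=(-2.1166, -0.0374) x4=(0.5396, 0.9037)
step 17: x0=(-1.6093, -0.2980) x1=(-0.6253, 0.2965) x2=(0.1321, -1.5061) x3=(-2.1328, -0.0302) x4=(0.5486, 0.9023)
step 18: x0=(-1.5964, -0.3016) x1=(-0.6242, 0.2928) x2=(0.1315, -1.5163) x3=(-2.1495, -0.0227) x4=(0.5576, 0.9009)
step 19: x0=(-1.5830, -0.3054) x1=(-0.6232, 0.2892) x2=(0.1308, -1.5266) x3=(-2.1666, -0.0150) x4=(0.5665, 0.8994)
step 20: x0=(-1.5693, -0.3094) x1=(-0.6223, 0.2855) x2=(0.1302, -1.5368) x3=(-2.1841, -0.0070) x4=(0.5754, 0.8979)
step 21: x0=(-1.5552, -0.3134) x1=(-0.6215, 0.2819) x2=(0.1296, -1.5470) x3=(-2.2018, 0.0011) x4=(0.5843, 0.8964)
step 22: x0=(-1.5408, -0.3175) x1=(-0.6209, 0.2782) x2=(0.1289, -1.5572) x3=(-2.2199, 0.0094) x4=(0.5932, 0.8948)
step 23: x0=(-1.5261, -0.3216) x1=(-0.6203, 0.2745) x2=(0.1282, -1.5674) x3=(-2.2382, 0.0178) x4=(0.6020, 0.8932)
step 24: x0=(-1.5111, -0.3259) x1=(-0.6199, 0.2709) x2=(0.1275, -1.5776) x3=(-2.2567, 0.0264) x4=(0.6108, 0.8916)
step 25: x0=(-1.4957, -0.3302) x1=(-0.6196, 0.2672) x2=(0.1268, -1.5878) x3=(-2.2754, 0.0351) x4=(0.6195, 0.8899)
step 26: x0=(-1.4801, -0.3345) x1=(-0.6193, 0.2635) x2=(0.1261, -1.5980) x3=(-2.2943, 0.0439) x4=(0.6283, 0.8882)
step 27: x0=(-1.4643, -0.3388) x1=(-0.6193, 0.2598) x2=(0.1254, -1.6081) x3=(-2.3134, 0.0528) x4=(0.6370, 0.8865)
step 28: x0=(-1.4482, -0.3432) x1=(-0.6193, 0.2561) x2=(0.1246, -1.6182) x3=(-2.3326, 0.0617) x4=(0.6456, 0.8847)
step 29: x0=(-1.4318, -0.3476) x1=(-0.6195, 0.2523) x2=(0.1238, -1.6284) x3=(-2.3520, 0.0708) x4=(0.6543, 0.8829)
step 30: x0=(-1.4152, -0.3520) x1=(-0.6198, 0.2485) x2=(0.1231, -1.6385) x3=(-2.3714, 0.0799) x4=(0.6629, 0.8810)
step 31: x0=(-1.3984, -0.3564) x1=(-0.6202, 0.2447) x2=(0.1223, -1.6486) x3=(-2.3910, 0.0892) x4=(0.6715, 0.8792)
step 32: x0=(-1.3813, -0.3608) x1=(-0.6207, 0.2408) x2=(0.1215, -1.6587) x3=(-2.4107, 0.0984) x4=(0.6800, 0.8773)
step 33: x0=(-1.3641, -0.3652) x1=(-0.6214, 0.2369) x2=(0.1206, -1.6688) x3=(-2.4305, 0.1077) x4=(0.6885, 0.8753)
step 34: x0=(-1.3466, -0.3696) x1=(-0.6222, 0.2330) x2=(0.1198, -1.6788) x3=(-2.4503, 0.1171) x4=(0.6970, 0.8734)
step 35: x0=(-1.3289, -0.3739) x1=(-0.6232, 0.2290) x2=(0.1190, -1.6889) x3=(-2.4702, 0.1265) x4=(0.7055, 0.8714)
step 36: x0=(-1.3110, -0.3783) x1=(-0.6243, 0.2250) x2=(0.1181, -1.6989) x3=(-2.4902, 0.1360) x4=(0.7139, 0.8694)
step 37: x0=(-1.2929, -0.3825) x1=(-0.6255, 0.2208) x2=(0.1172, -1.7089) x3=(-2.5102, 0.1455) x4=(0.7224, 0.8673)
step 38: x0=(-1.2746, -0.3868) x1=(-0.6269, 0.2166) x2=(0.1163, -1.7189) x3=(-2.5303, 0.1550) x4=(0.7308, 0.8652)
step 39: x0=(-1.2561, -0.3910) x1=(-0.6285, 0.2124) x2=(0.1154, -1.7289) x3=(-2.5504, 0.1645) x4=(0.7391, 0.8631)
step 40: x0=(-1.2374, -0.3951) x1=(-0.6301, 0.2080) x2=(0.1145, -1.7389) x3=(-2.5706, 0.1741) x4=(0.7475, 0.8610)

pair (0,3), distance 0.3266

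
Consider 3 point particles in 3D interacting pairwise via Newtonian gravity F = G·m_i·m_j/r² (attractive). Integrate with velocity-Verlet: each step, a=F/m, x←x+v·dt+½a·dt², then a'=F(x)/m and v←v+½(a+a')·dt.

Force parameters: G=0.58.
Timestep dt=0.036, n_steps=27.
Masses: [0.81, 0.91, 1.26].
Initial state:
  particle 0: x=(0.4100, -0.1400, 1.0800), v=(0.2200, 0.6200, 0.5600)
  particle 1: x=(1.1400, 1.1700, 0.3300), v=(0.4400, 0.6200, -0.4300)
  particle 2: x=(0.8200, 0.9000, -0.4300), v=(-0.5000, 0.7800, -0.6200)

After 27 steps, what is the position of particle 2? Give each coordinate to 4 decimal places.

step 0: x0=(0.4100, -0.1400, 1.0800) x1=(1.1400, 1.1700, 0.3300) x2=(0.8200, 0.9000, -0.4300)
step 1: x0=(0.4180, -0.1175, 1.1000) x1=(1.1556, 1.1920, 0.3140) x2=(0.8021, 0.9282, -0.4519)
step 2: x0=(0.4262, -0.0947, 1.1197) x1=(1.1705, 1.2136, 0.2971) x2=(0.7846, 0.9565, -0.4728)
step 3: x0=(0.4345, -0.0716, 1.1390) x1=(1.1849, 1.2346, 0.2792) x2=(0.7674, 0.9850, -0.4929)
step 4: x0=(0.4429, -0.0481, 1.1581) x1=(1.1987, 1.2551, 0.2605) x2=(0.7506, 1.0137, -0.5122)
step 5: x0=(0.4515, -0.0244, 1.1768) x1=(1.2119, 1.2753, 0.2410) x2=(0.7341, 1.0424, -0.5307)
step 6: x0=(0.4602, -0.0004, 1.1952) x1=(1.2244, 1.2950, 0.2207) x2=(0.7180, 1.0713, -0.5484)
step 7: x0=(0.4690, 0.0239, 1.2134) x1=(1.2363, 1.3143, 0.1996) x2=(0.7022, 1.1003, -0.5654)
step 8: x0=(0.4779, 0.0484, 1.2312) x1=(1.2475, 1.3333, 0.1779) x2=(0.6869, 1.1294, -0.5816)
step 9: x0=(0.4870, 0.0732, 1.2487) x1=(1.2581, 1.3519, 0.1554) x2=(0.6720, 1.1585, -0.5972)
step 10: x0=(0.4961, 0.0982, 1.2659) x1=(1.2680, 1.3702, 0.1322) x2=(0.6575, 1.1878, -0.6121)
step 11: x0=(0.5054, 0.1234, 1.2829) x1=(1.2772, 1.3882, 0.1084) x2=(0.6435, 1.2171, -0.6263)
step 12: x0=(0.5147, 0.1489, 1.2995) x1=(1.2857, 1.4059, 0.0840) x2=(0.6299, 1.2465, -0.6400)
step 13: x0=(0.5241, 0.1746, 1.3159) x1=(1.2935, 1.4233, 0.0590) x2=(0.6167, 1.2759, -0.6530)
step 14: x0=(0.5336, 0.2005, 1.3320) x1=(1.3005, 1.4405, 0.0334) x2=(0.6040, 1.3054, -0.6653)
step 15: x0=(0.5432, 0.2266, 1.3478) x1=(1.3069, 1.4575, 0.0072) x2=(0.5918, 1.3349, -0.6772)
step 16: x0=(0.5528, 0.2529, 1.3633) x1=(1.3125, 1.4743, -0.0195) x2=(0.5801, 1.3644, -0.6884)
step 17: x0=(0.5625, 0.2794, 1.3786) x1=(1.3173, 1.4908, -0.0467) x2=(0.5689, 1.3940, -0.6991)
step 18: x0=(0.5723, 0.3061, 1.3936) x1=(1.3214, 1.5072, -0.0745) x2=(0.5582, 1.4236, -0.7092)
step 19: x0=(0.5821, 0.3329, 1.4083) x1=(1.3247, 1.5234, -0.1027) x2=(0.5481, 1.4532, -0.7188)
step 20: x0=(0.5920, 0.3600, 1.4228) x1=(1.3272, 1.5395, -0.1315) x2=(0.5384, 1.4827, -0.7279)
step 21: x0=(0.6019, 0.3871, 1.4370) x1=(1.3289, 1.5554, -0.1607) x2=(0.5294, 1.5123, -0.7364)
step 22: x0=(0.6119, 0.4145, 1.4509) x1=(1.3297, 1.5712, -0.1904) x2=(0.5209, 1.5419, -0.7445)
step 23: x0=(0.6219, 0.4420, 1.4646) x1=(1.3297, 1.5869, -0.2205) x2=(0.5130, 1.5714, -0.7521)
step 24: x0=(0.6320, 0.4696, 1.4781) x1=(1.3288, 1.6025, -0.2511) x2=(0.5057, 1.6009, -0.7592)
step 25: x0=(0.6421, 0.4974, 1.4913) x1=(1.3270, 1.6181, -0.2821) x2=(0.4990, 1.6304, -0.7658)
step 26: x0=(0.6523, 0.5253, 1.5042) x1=(1.3243, 1.6336, -0.3136) x2=(0.4930, 1.6598, -0.7720)
step 27: x0=(0.6625, 0.5533, 1.5169) x1=(1.3206, 1.6490, -0.3454) x2=(0.4876, 1.6891, -0.7777)

(0.4876, 1.6891, -0.7777)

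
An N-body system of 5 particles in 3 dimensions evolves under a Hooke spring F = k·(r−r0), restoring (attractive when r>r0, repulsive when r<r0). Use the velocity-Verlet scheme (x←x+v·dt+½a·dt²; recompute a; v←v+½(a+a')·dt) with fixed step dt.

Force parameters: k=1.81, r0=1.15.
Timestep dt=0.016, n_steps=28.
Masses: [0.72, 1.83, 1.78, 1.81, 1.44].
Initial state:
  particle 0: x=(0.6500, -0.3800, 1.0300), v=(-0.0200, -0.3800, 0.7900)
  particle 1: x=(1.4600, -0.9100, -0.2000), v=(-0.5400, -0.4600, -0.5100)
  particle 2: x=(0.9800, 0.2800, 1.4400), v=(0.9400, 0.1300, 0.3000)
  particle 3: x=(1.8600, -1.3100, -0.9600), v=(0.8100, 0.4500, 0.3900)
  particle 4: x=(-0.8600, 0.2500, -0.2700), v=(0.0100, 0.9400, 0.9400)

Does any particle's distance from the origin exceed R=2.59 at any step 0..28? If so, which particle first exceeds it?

step 0: x0=(0.6500, -0.3800, 1.0300) x1=(1.4600, -0.9100, -0.2000) x2=(0.9800, 0.2800, 1.4400) x3=(1.8600, -1.3100, -0.9600) x4=(-0.8600, 0.2500, -0.2700)
step 1: x0=(0.6497, -0.3863, 1.0420) x1=(1.4511, -0.9172, -0.2080) x2=(0.9950, 0.2819, 1.4444) x3=(1.8726, -1.3025, -0.9534) x4=(-0.8591, 0.2647, -0.2548)
step 2: x0=(0.6495, -0.3929, 1.0525) x1=(1.4418, -0.9240, -0.2157) x2=(1.0100, 0.2835, 1.4480) x3=(1.8845, -1.2944, -0.9461) x4=(-0.8566, 0.2788, -0.2392)
step 3: x0=(0.6493, -0.3999, 1.0617) x1=(1.4320, -0.9305, -0.2231) x2=(1.0250, 0.2847, 1.4509) x3=(1.8956, -1.2856, -0.9380) x4=(-0.8527, 0.2923, -0.2233)
step 4: x0=(0.6491, -0.4073, 1.0695) x1=(1.4218, -0.9365, -0.2301) x2=(1.0399, 0.2856, 1.4529) x3=(1.9060, -1.2763, -0.9292) x4=(-0.8472, 0.3051, -0.2071)
step 5: x0=(0.6491, -0.4150, 1.0759) x1=(1.4111, -0.9422, -0.2369) x2=(1.0547, 0.2862, 1.4542) x3=(1.9156, -1.2663, -0.9197) x4=(-0.8402, 0.3173, -0.1905)
step 6: x0=(0.6491, -0.4229, 1.0810) x1=(1.4000, -0.9476, -0.2432) x2=(1.0695, 0.2864, 1.4547) x3=(1.9245, -1.2558, -0.9095) x4=(-0.8316, 0.3288, -0.1736)
step 7: x0=(0.6492, -0.4312, 1.0847) x1=(1.3884, -0.9525, -0.2493) x2=(1.0842, 0.2863, 1.4544) x3=(1.9327, -1.2447, -0.8985) x4=(-0.8216, 0.3396, -0.1565)
step 8: x0=(0.6494, -0.4398, 1.0870) x1=(1.3764, -0.9571, -0.2549) x2=(1.0989, 0.2859, 1.4533) x3=(1.9402, -1.2329, -0.8868) x4=(-0.8100, 0.3497, -0.1390)
step 9: x0=(0.6497, -0.4486, 1.0880) x1=(1.3640, -0.9613, -0.2602) x2=(1.1135, 0.2851, 1.4515) x3=(1.9469, -1.2206, -0.8745) x4=(-0.7970, 0.3592, -0.1213)
step 10: x0=(0.6501, -0.4576, 1.0877) x1=(1.3511, -0.9651, -0.2652) x2=(1.1280, 0.2840, 1.4489) x3=(1.9530, -1.2077, -0.8614) x4=(-0.7824, 0.3680, -0.1033)
step 11: x0=(0.6506, -0.4669, 1.0861) x1=(1.3378, -0.9685, -0.2698) x2=(1.1424, 0.2825, 1.4455) x3=(1.9583, -1.1942, -0.8476) x4=(-0.7664, 0.3760, -0.0851)
step 12: x0=(0.6512, -0.4764, 1.0832) x1=(1.3241, -0.9715, -0.2740) x2=(1.1567, 0.2807, 1.4414) x3=(1.9629, -1.1802, -0.8331) x4=(-0.7489, 0.3834, -0.0666)
step 13: x0=(0.6520, -0.4860, 1.0791) x1=(1.3101, -0.9741, -0.2778) x2=(1.1710, 0.2786, 1.4365) x3=(1.9668, -1.1656, -0.8179) x4=(-0.7300, 0.3901, -0.0479)
step 14: x0=(0.6528, -0.4958, 1.0738) x1=(1.2956, -0.9764, -0.2813) x2=(1.1851, 0.2762, 1.4309) x3=(1.9700, -1.1504, -0.8021) x4=(-0.7097, 0.3961, -0.0290)
step 15: x0=(0.6538, -0.5057, 1.0672) x1=(1.2807, -0.9783, -0.2844) x2=(1.1992, 0.2735, 1.4246) x3=(1.9726, -1.1347, -0.7856) x4=(-0.6880, 0.4014, -0.0100)
step 16: x0=(0.6550, -0.5158, 1.0595) x1=(1.2655, -0.9798, -0.2872) x2=(1.2131, 0.2704, 1.4175) x3=(1.9745, -1.1185, -0.7684) x4=(-0.6649, 0.4061, 0.0093)
step 17: x0=(0.6563, -0.5259, 1.0507) x1=(1.2499, -0.9809, -0.2896) x2=(1.2269, 0.2670, 1.4097) x3=(1.9758, -1.1018, -0.7506) x4=(-0.6405, 0.4100, 0.0287)
step 18: x0=(0.6577, -0.5362, 1.0408) x1=(1.2340, -0.9817, -0.2916) x2=(1.2406, 0.2633, 1.4013) x3=(1.9764, -1.0845, -0.7322) x4=(-0.6148, 0.4132, 0.0483)
step 19: x0=(0.6594, -0.5464, 1.0299) x1=(1.2177, -0.9822, -0.2932) x2=(1.2542, 0.2594, 1.3922) x3=(1.9763, -1.0668, -0.7131) x4=(-0.5878, 0.4158, 0.0679)
step 20: x0=(0.6611, -0.5567, 1.0179) x1=(1.2011, -0.9822, -0.2946) x2=(1.2676, 0.2551, 1.3824) x3=(1.9757, -1.0486, -0.6934) x4=(-0.5595, 0.4177, 0.0877)
step 21: x0=(0.6631, -0.5671, 1.0051) x1=(1.1842, -0.9820, -0.2955) x2=(1.2810, 0.2505, 1.3719) x3=(1.9744, -1.0299, -0.6732) x4=(-0.5300, 0.4190, 0.1076)
step 22: x0=(0.6652, -0.5774, 0.9913) x1=(1.1670, -0.9813, -0.2962) x2=(1.2942, 0.2456, 1.3608) x3=(1.9726, -1.0107, -0.6523) x4=(-0.4994, 0.4196, 0.1276)
step 23: x0=(0.6675, -0.5877, 0.9766) x1=(1.1496, -0.9804, -0.2965) x2=(1.3072, 0.2404, 1.3491) x3=(1.9702, -0.9911, -0.6309) x4=(-0.4676, 0.4196, 0.1476)
step 24: x0=(0.6700, -0.5980, 0.9611) x1=(1.1319, -0.9791, -0.2964) x2=(1.3202, 0.2350, 1.3368) x3=(1.9673, -0.9711, -0.6090) x4=(-0.4346, 0.4190, 0.1677)
step 25: x0=(0.6726, -0.6082, 0.9449) x1=(1.1139, -0.9775, -0.2961) x2=(1.3329, 0.2293, 1.3239) x3=(1.9638, -0.9507, -0.5865) x4=(-0.4006, 0.4177, 0.1879)
step 26: x0=(0.6755, -0.6184, 0.9280) x1=(1.0957, -0.9757, -0.2955) x2=(1.3456, 0.2233, 1.3105) x3=(1.9597, -0.9298, -0.5635) x4=(-0.3656, 0.4158, 0.2080)
step 27: x0=(0.6785, -0.6285, 0.9104) x1=(1.0773, -0.9735, -0.2945) x2=(1.3581, 0.2170, 1.2965) x3=(1.9552, -0.9086, -0.5400) x4=(-0.3296, 0.4134, 0.2281)
step 28: x0=(0.6817, -0.6385, 0.8922) x1=(1.0587, -0.9710, -0.2933) x2=(1.3705, 0.2106, 1.2819) x3=(1.9502, -0.8870, -0.5160) x4=(-0.2926, 0.4104, 0.2483)

no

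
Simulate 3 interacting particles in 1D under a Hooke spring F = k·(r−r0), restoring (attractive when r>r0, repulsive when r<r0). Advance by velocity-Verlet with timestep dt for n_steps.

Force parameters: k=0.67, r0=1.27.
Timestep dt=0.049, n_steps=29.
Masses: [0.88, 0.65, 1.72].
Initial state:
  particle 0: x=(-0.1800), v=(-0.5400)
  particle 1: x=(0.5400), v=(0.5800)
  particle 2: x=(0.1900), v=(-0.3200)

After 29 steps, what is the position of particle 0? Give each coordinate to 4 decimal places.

step 0: x0=(-0.1800) x1=(0.5400) x2=(0.1900)
step 1: x0=(-0.2078) x1=(0.5702) x2=(0.1743)
step 2: x0=(-0.2381) x1=(0.6039) x2=(0.1586)
step 3: x0=(-0.2708) x1=(0.6406) x2=(0.1430)
step 4: x0=(-0.3057) x1=(0.6801) x2=(0.1275)
step 5: x0=(-0.3426) x1=(0.7221) x2=(0.1120)
step 6: x0=(-0.3815) x1=(0.7662) x2=(0.0967)
step 7: x0=(-0.4220) x1=(0.8122) x2=(0.0816)
step 8: x0=(-0.4639) x1=(0.8595) x2=(0.0667)
step 9: x0=(-0.5071) x1=(0.9079) x2=(0.0520)
step 10: x0=(-0.5514) x1=(0.9570) x2=(0.0377)
step 11: x0=(-0.5964) x1=(1.0063) x2=(0.0236)
step 12: x0=(-0.6421) x1=(1.0556) x2=(0.0098)
step 13: x0=(-0.6881) x1=(1.1043) x2=(-0.0035)
step 14: x0=(-0.7342) x1=(1.1521) x2=(-0.0165)
step 15: x0=(-0.7801) x1=(1.1987) x2=(-0.0290)
step 16: x0=(-0.8258) x1=(1.2436) x2=(-0.0411)
step 17: x0=(-0.8708) x1=(1.2865) x2=(-0.0528)
step 18: x0=(-0.9151) x1=(1.3270) x2=(-0.0639)
step 19: x0=(-0.9584) x1=(1.3649) x2=(-0.0746)
step 20: x0=(-1.0004) x1=(1.3997) x2=(-0.0847)
step 21: x0=(-1.0410) x1=(1.4311) x2=(-0.0943)
step 22: x0=(-1.0800) x1=(1.4590) x2=(-0.1033)
step 23: x0=(-1.1173) x1=(1.4830) x2=(-0.1118)
step 24: x0=(-1.1525) x1=(1.5029) x2=(-0.1198)
step 25: x0=(-1.1857) x1=(1.5185) x2=(-0.1272)
step 26: x0=(-1.2167) x1=(1.5296) x2=(-0.1340)
step 27: x0=(-1.2453) x1=(1.5361) x2=(-0.1403)
step 28: x0=(-1.2714) x1=(1.5379) x2=(-0.1461)
step 29: x0=(-1.2950) x1=(1.5348) x2=(-0.1513)

(-1.2950)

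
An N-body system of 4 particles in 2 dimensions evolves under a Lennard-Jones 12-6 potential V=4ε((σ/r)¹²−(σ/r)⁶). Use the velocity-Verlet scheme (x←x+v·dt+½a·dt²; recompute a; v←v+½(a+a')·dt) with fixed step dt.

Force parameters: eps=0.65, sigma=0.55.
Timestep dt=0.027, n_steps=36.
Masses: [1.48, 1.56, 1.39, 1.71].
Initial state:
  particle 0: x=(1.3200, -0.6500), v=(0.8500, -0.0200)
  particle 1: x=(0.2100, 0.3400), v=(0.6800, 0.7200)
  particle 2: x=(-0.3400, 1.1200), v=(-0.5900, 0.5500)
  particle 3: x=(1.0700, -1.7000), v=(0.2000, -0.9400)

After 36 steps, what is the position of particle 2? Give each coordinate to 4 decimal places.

step 0: x0=(1.3200, -0.6500) x1=(0.2100, 0.3400) x2=(-0.3400, 1.1200) x3=(1.0700, -1.7000)
step 1: x0=(1.3429, -0.6506) x1=(0.2283, 0.3595) x2=(-0.3558, 1.1347) x3=(1.0754, -1.7253)
step 2: x0=(1.3658, -0.6513) x1=(0.2464, 0.3793) x2=(-0.3715, 1.1493) x3=(1.0808, -1.7506)
step 3: x0=(1.3887, -0.6520) x1=(0.2645, 0.3991) x2=(-0.3871, 1.1636) x3=(1.0863, -1.7757)
step 4: x0=(1.4115, -0.6529) x1=(0.2824, 0.4191) x2=(-0.4025, 1.1778) x3=(1.0918, -1.8009)
step 5: x0=(1.4344, -0.6537) x1=(0.3002, 0.4393) x2=(-0.4178, 1.1918) x3=(1.0972, -1.8259)
step 6: x0=(1.4572, -0.6546) x1=(0.3180, 0.4595) x2=(-0.4329, 1.2057) x3=(1.1027, -1.8509)
step 7: x0=(1.4799, -0.6556) x1=(0.3356, 0.4798) x2=(-0.4480, 1.2196) x3=(1.1082, -1.8759)
step 8: x0=(1.5027, -0.6566) x1=(0.3532, 0.5002) x2=(-0.4630, 1.2333) x3=(1.1138, -1.9009)
step 9: x0=(1.5254, -0.6576) x1=(0.3706, 0.5206) x2=(-0.4779, 1.2470) x3=(1.1193, -1.9258)
step 10: x0=(1.5482, -0.6586) x1=(0.3881, 0.5411) x2=(-0.4927, 1.2605) x3=(1.1248, -1.9507)
step 11: x0=(1.5709, -0.6597) x1=(0.4054, 0.5617) x2=(-0.5074, 1.2741) x3=(1.1303, -1.9755)
step 12: x0=(1.5936, -0.6607) x1=(0.4228, 0.5822) x2=(-0.5221, 1.2876) x3=(1.1359, -2.0004)
step 13: x0=(1.6163, -0.6618) x1=(0.4400, 0.6029) x2=(-0.5367, 1.3010) x3=(1.1414, -2.0252)
step 14: x0=(1.6390, -0.6629) x1=(0.4573, 0.6235) x2=(-0.5513, 1.3144) x3=(1.1470, -2.0501)
step 15: x0=(1.6617, -0.6640) x1=(0.4744, 0.6442) x2=(-0.5658, 1.3278) x3=(1.1525, -2.0749)
step 16: x0=(1.6844, -0.6651) x1=(0.4916, 0.6649) x2=(-0.5803, 1.3411) x3=(1.1581, -2.0997)
step 17: x0=(1.7070, -0.6663) x1=(0.5087, 0.6856) x2=(-0.5947, 1.3545) x3=(1.1637, -2.1245)
step 18: x0=(1.7297, -0.6674) x1=(0.5258, 0.7063) x2=(-0.6092, 1.3678) x3=(1.1692, -2.1493)
step 19: x0=(1.7524, -0.6685) x1=(0.5429, 0.7270) x2=(-0.6235, 1.3811) x3=(1.1748, -2.1741)
step 20: x0=(1.7750, -0.6696) x1=(0.5600, 0.7478) x2=(-0.6379, 1.3943) x3=(1.1804, -2.1988)
step 21: x0=(1.7977, -0.6708) x1=(0.5770, 0.7685) x2=(-0.6522, 1.4076) x3=(1.1859, -2.2236)
step 22: x0=(1.8203, -0.6719) x1=(0.5940, 0.7893) x2=(-0.6666, 1.4209) x3=(1.1915, -2.2484)
step 23: x0=(1.8430, -0.6731) x1=(0.6110, 0.8101) x2=(-0.6809, 1.4341) x3=(1.1971, -2.2731)
step 24: x0=(1.8656, -0.6742) x1=(0.6280, 0.8309) x2=(-0.6952, 1.4473) x3=(1.2027, -2.2979)
step 25: x0=(1.8882, -0.6754) x1=(0.6450, 0.8516) x2=(-0.7094, 1.4606) x3=(1.2082, -2.3227)
step 26: x0=(1.9109, -0.6765) x1=(0.6620, 0.8724) x2=(-0.7237, 1.4738) x3=(1.2138, -2.3474)
step 27: x0=(1.9335, -0.6777) x1=(0.6789, 0.8932) x2=(-0.7379, 1.4870) x3=(1.2194, -2.3722)
step 28: x0=(1.9561, -0.6788) x1=(0.6959, 0.9140) x2=(-0.7522, 1.5002) x3=(1.2250, -2.3969)
step 29: x0=(1.9788, -0.6800) x1=(0.7128, 0.9348) x2=(-0.7664, 1.5134) x3=(1.2306, -2.4217)
step 30: x0=(2.0014, -0.6812) x1=(0.7298, 0.9556) x2=(-0.7806, 1.5266) x3=(1.2361, -2.4464)
step 31: x0=(2.0240, -0.6823) x1=(0.7467, 0.9764) x2=(-0.7948, 1.5398) x3=(1.2417, -2.4711)
step 32: x0=(2.0467, -0.6835) x1=(0.7636, 0.9972) x2=(-0.8090, 1.5530) x3=(1.2473, -2.4959)
step 33: x0=(2.0693, -0.6846) x1=(0.7805, 1.0180) x2=(-0.8232, 1.5662) x3=(1.2529, -2.5206)
step 34: x0=(2.0919, -0.6858) x1=(0.7975, 1.0388) x2=(-0.8374, 1.5794) x3=(1.2585, -2.5454)
step 35: x0=(2.1145, -0.6870) x1=(0.8144, 1.0596) x2=(-0.8516, 1.5926) x3=(1.2641, -2.5701)
step 36: x0=(2.1371, -0.6881) x1=(0.8313, 1.0804) x2=(-0.8658, 1.6058) x3=(1.2697, -2.5948)

(-0.8658, 1.6058)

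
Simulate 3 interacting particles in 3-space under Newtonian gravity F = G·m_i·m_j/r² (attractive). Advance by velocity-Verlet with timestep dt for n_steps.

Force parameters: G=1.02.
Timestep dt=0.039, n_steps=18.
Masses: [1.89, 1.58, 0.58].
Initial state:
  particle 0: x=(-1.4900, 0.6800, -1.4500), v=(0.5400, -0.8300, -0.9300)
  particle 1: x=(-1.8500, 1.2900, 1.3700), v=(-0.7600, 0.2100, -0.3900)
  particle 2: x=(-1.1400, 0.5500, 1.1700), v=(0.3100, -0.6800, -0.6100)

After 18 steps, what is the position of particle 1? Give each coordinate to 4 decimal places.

step 0: x0=(-1.4900, 0.6800, -1.4500) x1=(-1.8500, 1.2900, 1.3700) x2=(-1.1400, 0.5500, 1.1700)
step 1: x0=(-1.4689, 0.6477, -1.4861) x1=(-1.8793, 1.2979, 1.3545) x2=(-1.1287, 0.5243, 1.1462)
step 2: x0=(-1.4479, 0.6154, -1.5217) x1=(-1.9081, 1.3051, 1.3386) x2=(-1.1188, 0.5000, 1.1224)
step 3: x0=(-1.4269, 0.5831, -1.5570) x1=(-1.9364, 1.3118, 1.3222) x2=(-1.1103, 0.4771, 1.0985)
step 4: x0=(-1.4060, 0.5510, -1.5919) x1=(-1.9642, 1.3180, 1.3054) x2=(-1.1030, 0.4554, 1.0746)
step 5: x0=(-1.3850, 0.5189, -1.6264) x1=(-1.9915, 1.3237, 1.2882) x2=(-1.0969, 0.4348, 1.0505)
step 6: x0=(-1.3641, 0.4868, -1.6606) x1=(-2.0183, 1.3290, 1.2706) x2=(-1.0918, 0.4152, 1.0263)
step 7: x0=(-1.3433, 0.4549, -1.6944) x1=(-2.0448, 1.3338, 1.2527) x2=(-1.0878, 0.3966, 1.0020)
step 8: x0=(-1.3224, 0.4229, -1.7278) x1=(-2.0708, 1.3382, 1.2343) x2=(-1.0847, 0.3789, 0.9775)
step 9: x0=(-1.3017, 0.3911, -1.7609) x1=(-2.0964, 1.3422, 1.2156) x2=(-1.0825, 0.3621, 0.9529)
step 10: x0=(-1.2810, 0.3593, -1.7937) x1=(-2.1217, 1.3458, 1.1966) x2=(-1.0813, 0.3461, 0.9281)
step 11: x0=(-1.2603, 0.3276, -1.8261) x1=(-2.1466, 1.3490, 1.1772) x2=(-1.0808, 0.3309, 0.9031)
step 12: x0=(-1.2397, 0.2960, -1.8582) x1=(-2.1712, 1.3519, 1.1575) x2=(-1.0812, 0.3165, 0.8779)
step 13: x0=(-1.2191, 0.2644, -1.8900) x1=(-2.1954, 1.3544, 1.1376) x2=(-1.0823, 0.3027, 0.8525)
step 14: x0=(-1.1986, 0.2329, -1.9214) x1=(-2.2192, 1.3567, 1.1173) x2=(-1.0841, 0.2896, 0.8269)
step 15: x0=(-1.1782, 0.2015, -1.9526) x1=(-2.2427, 1.3585, 1.0967) x2=(-1.0867, 0.2772, 0.8011)
step 16: x0=(-1.1578, 0.1702, -1.9834) x1=(-2.2659, 1.3601, 1.0758) x2=(-1.0900, 0.2654, 0.7750)
step 17: x0=(-1.1375, 0.1389, -2.0140) x1=(-2.2888, 1.3614, 1.0546) x2=(-1.0939, 0.2542, 0.7488)
step 18: x0=(-1.1172, 0.1077, -2.0442) x1=(-2.3114, 1.3623, 1.0332) x2=(-1.0985, 0.2435, 0.7223)

(-2.3114, 1.3623, 1.0332)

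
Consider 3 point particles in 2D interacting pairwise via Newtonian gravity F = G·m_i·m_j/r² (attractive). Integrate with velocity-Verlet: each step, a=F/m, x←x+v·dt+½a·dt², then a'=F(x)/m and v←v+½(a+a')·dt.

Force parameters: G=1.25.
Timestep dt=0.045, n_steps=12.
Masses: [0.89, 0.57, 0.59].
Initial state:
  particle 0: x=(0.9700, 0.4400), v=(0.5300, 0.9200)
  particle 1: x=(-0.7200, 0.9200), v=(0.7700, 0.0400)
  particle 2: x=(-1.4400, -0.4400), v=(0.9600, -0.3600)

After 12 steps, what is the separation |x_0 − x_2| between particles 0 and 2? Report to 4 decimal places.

step 0: x0=(0.9700, 0.4400) x1=(-0.7200, 0.9200) x2=(-1.4400, -0.4400)
step 1: x0=(0.9935, 0.4814) x1=(-0.6851, 0.9214) x2=(-1.3965, -0.4559)
step 2: x0=(1.0164, 0.5229) x1=(-0.6499, 0.9221) x2=(-1.3524, -0.4711)
step 3: x0=(1.0385, 0.5644) x1=(-0.6141, 0.9221) x2=(-1.3077, -0.4856)
step 4: x0=(1.0600, 0.6059) x1=(-0.5778, 0.9213) x2=(-1.2625, -0.4995)
step 5: x0=(1.0807, 0.6474) x1=(-0.5410, 0.9198) x2=(-1.2167, -0.5127)
step 6: x0=(1.1007, 0.6889) x1=(-0.5037, 0.9177) x2=(-1.1703, -0.5253)
step 7: x0=(1.1200, 0.7303) x1=(-0.4657, 0.9149) x2=(-1.1234, -0.5372)
step 8: x0=(1.1385, 0.7718) x1=(-0.4271, 0.9115) x2=(-1.0760, -0.5483)
step 9: x0=(1.1563, 0.8131) x1=(-0.3878, 0.9075) x2=(-1.0280, -0.5588)
step 10: x0=(1.1732, 0.8544) x1=(-0.3478, 0.9028) x2=(-0.9796, -0.5686)
step 11: x0=(1.1894, 0.8956) x1=(-0.3071, 0.8976) x2=(-0.9306, -0.5777)
step 12: x0=(1.2047, 0.9366) x1=(-0.2656, 0.8919) x2=(-0.8812, -0.5861)

2.5825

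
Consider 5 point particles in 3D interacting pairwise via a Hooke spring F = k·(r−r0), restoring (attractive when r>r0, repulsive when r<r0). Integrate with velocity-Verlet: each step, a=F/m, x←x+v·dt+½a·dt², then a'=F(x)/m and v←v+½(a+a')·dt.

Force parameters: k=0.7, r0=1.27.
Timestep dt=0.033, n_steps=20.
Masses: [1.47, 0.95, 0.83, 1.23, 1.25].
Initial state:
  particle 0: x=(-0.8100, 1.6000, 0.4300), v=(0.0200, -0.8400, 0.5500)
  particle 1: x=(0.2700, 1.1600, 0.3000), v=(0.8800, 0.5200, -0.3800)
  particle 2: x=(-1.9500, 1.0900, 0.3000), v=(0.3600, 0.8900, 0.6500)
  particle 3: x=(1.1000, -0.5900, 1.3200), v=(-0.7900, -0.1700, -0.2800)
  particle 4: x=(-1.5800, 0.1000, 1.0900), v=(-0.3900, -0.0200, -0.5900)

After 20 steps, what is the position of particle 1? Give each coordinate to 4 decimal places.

step 0: x0=(-0.8100, 1.6000, 0.4300) x1=(0.2700, 1.1600, 0.3000) x2=(-1.9500, 1.0900, 0.3000) x3=(1.1000, -0.5900, 1.3200) x4=(-1.5800, 0.1000, 1.0900)
step 1: x0=(-0.8091, 1.5718, 0.4483) x1=(0.2985, 1.1767, 0.2878) x2=(-1.9368, 1.1189, 0.3218) x3=(1.0724, -0.5945, 1.3102) x4=(-1.5921, 0.0995, 1.0704)
step 2: x0=(-0.8078, 1.5428, 0.4670) x1=(0.3259, 1.1923, 0.2762) x2=(-1.9209, 1.1467, 0.3441) x3=(1.0419, -0.5969, 1.2994) x4=(-1.6027, 0.0994, 1.0505)
step 3: x0=(-0.8061, 1.5130, 0.4861) x1=(0.3520, 1.2069, 0.2652) x2=(-1.9024, 1.1734, 0.3670) x3=(1.0084, -0.5971, 1.2875) x4=(-1.6117, 0.0996, 1.0304)
step 4: x0=(-0.8039, 1.4824, 0.5054) x1=(0.3769, 1.2204, 0.2549) x2=(-1.8815, 1.1991, 0.3904) x3=(0.9721, -0.5952, 1.2747) x4=(-1.6193, 0.1001, 1.0101)
step 5: x0=(-0.8013, 1.4511, 0.5251) x1=(0.4005, 1.2329, 0.2453) x2=(-1.8580, 1.2237, 0.4143) x3=(0.9331, -0.5912, 1.2609) x4=(-1.6252, 0.1009, 0.9895)
step 6: x0=(-0.7981, 1.4191, 0.5450) x1=(0.4227, 1.2444, 0.2363) x2=(-1.8322, 1.2472, 0.4386) x3=(0.8914, -0.5851, 1.2462) x4=(-1.6297, 0.1021, 0.9688)
step 7: x0=(-0.7945, 1.3863, 0.5652) x1=(0.4434, 1.2548, 0.2280) x2=(-1.8042, 1.2696, 0.4632) x3=(0.8472, -0.5770, 1.2306) x4=(-1.6327, 0.1035, 0.9478)
step 8: x0=(-0.7904, 1.3529, 0.5856) x1=(0.4627, 1.2642, 0.2205) x2=(-1.7739, 1.2909, 0.4882) x3=(0.8006, -0.5668, 1.2141) x4=(-1.6341, 0.1052, 0.9267)
step 9: x0=(-0.7858, 1.3190, 0.6062) x1=(0.4804, 1.2726, 0.2136) x2=(-1.7416, 1.3112, 0.5134) x3=(0.7517, -0.5547, 1.1968) x4=(-1.6341, 0.1072, 0.9055)
step 10: x0=(-0.7807, 1.2844, 0.6270) x1=(0.4966, 1.2799, 0.2074) x2=(-1.7073, 1.3304, 0.5389) x3=(0.7006, -0.5407, 1.1788) x4=(-1.6327, 0.1095, 0.8840)
step 11: x0=(-0.7751, 1.2493, 0.6479) x1=(0.5111, 1.2862, 0.2019) x2=(-1.6711, 1.3486, 0.5645) x3=(0.6474, -0.5248, 1.1600) x4=(-1.6299, 0.1120, 0.8625)
step 12: x0=(-0.7689, 1.2137, 0.6690) x1=(0.5241, 1.2915, 0.1971) x2=(-1.6331, 1.3658, 0.5903) x3=(0.5923, -0.5071, 1.1406) x4=(-1.6257, 0.1148, 0.8408)
step 13: x0=(-0.7622, 1.1776, 0.6902) x1=(0.5353, 1.2959, 0.1931) x2=(-1.5935, 1.3820, 0.6162) x3=(0.5354, -0.4877, 1.1206) x4=(-1.6202, 0.1179, 0.8190)
step 14: x0=(-0.7551, 1.1411, 0.7115) x1=(0.5449, 1.2992, 0.1897) x2=(-1.5524, 1.3974, 0.6422) x3=(0.4768, -0.4667, 1.0999) x4=(-1.6134, 0.1212, 0.7970)
step 15: x0=(-0.7474, 1.1041, 0.7329) x1=(0.5529, 1.3016, 0.1871) x2=(-1.5098, 1.4118, 0.6682) x3=(0.4167, -0.4441, 1.0788) x4=(-1.6054, 0.1247, 0.7750)
step 16: x0=(-0.7392, 1.0668, 0.7543) x1=(0.5591, 1.3030, 0.1851) x2=(-1.4659, 1.4255, 0.6942) x3=(0.3553, -0.4200, 1.0572) x4=(-1.5962, 0.1285, 0.7528)
step 17: x0=(-0.7306, 1.0292, 0.7757) x1=(0.5637, 1.3035, 0.1838) x2=(-1.4208, 1.4383, 0.7201) x3=(0.2927, -0.3945, 1.0351) x4=(-1.5860, 0.1326, 0.7306)
step 18: x0=(-0.7215, 0.9912, 0.7972) x1=(0.5666, 1.3031, 0.1832) x2=(-1.3746, 1.4505, 0.7460) x3=(0.2290, -0.3678, 1.0126) x4=(-1.5746, 0.1369, 0.7082)
step 19: x0=(-0.7120, 0.9530, 0.8186) x1=(0.5679, 1.3018, 0.1832) x2=(-1.3274, 1.4620, 0.7717) x3=(0.1643, -0.3399, 0.9898) x4=(-1.5624, 0.1414, 0.6858)
step 20: x0=(-0.7021, 0.9146, 0.8401) x1=(0.5675, 1.2997, 0.1839) x2=(-1.2793, 1.4729, 0.7974) x3=(0.0989, -0.3108, 0.9667) x4=(-1.5491, 0.1462, 0.6632)

(0.5675, 1.2997, 0.1839)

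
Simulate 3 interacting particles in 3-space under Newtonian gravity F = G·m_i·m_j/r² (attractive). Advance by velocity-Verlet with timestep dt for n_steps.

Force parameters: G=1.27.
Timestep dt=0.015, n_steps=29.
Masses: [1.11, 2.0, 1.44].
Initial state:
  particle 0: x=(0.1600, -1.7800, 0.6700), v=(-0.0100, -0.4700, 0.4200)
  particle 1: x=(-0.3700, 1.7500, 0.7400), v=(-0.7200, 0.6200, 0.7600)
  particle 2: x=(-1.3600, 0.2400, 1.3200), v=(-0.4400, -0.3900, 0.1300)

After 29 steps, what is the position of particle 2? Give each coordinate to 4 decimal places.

(-1.5097, 0.1083, 1.3565)

step 0: x0=(0.1600, -1.7800, 0.6700) x1=(-0.3700, 1.7500, 0.7400) x2=(-1.3600, 0.2400, 1.3200)
step 1: x0=(0.1598, -1.7870, 0.6763) x1=(-0.3808, 1.7592, 0.7514) x2=(-1.3665, 0.2342, 1.3219)
step 2: x0=(0.1596, -1.7939, 0.6826) x1=(-0.3917, 1.7684, 0.7629) x2=(-1.3730, 0.2285, 1.3238)
step 3: x0=(0.1594, -1.8007, 0.6890) x1=(-0.4026, 1.7774, 0.7744) x2=(-1.3793, 0.2229, 1.3256)
step 4: x0=(0.1591, -1.8075, 0.6953) x1=(-0.4136, 1.7863, 0.7859) x2=(-1.3855, 0.2173, 1.3273)
step 5: x0=(0.1587, -1.8141, 0.7017) x1=(-0.4247, 1.7951, 0.7974) x2=(-1.3916, 0.2119, 1.3290)
step 6: x0=(0.1583, -1.8207, 0.7081) x1=(-0.4358, 1.8037, 0.8090) x2=(-1.3977, 0.2065, 1.3307)
step 7: x0=(0.1579, -1.8272, 0.7145) x1=(-0.4469, 1.8123, 0.8206) x2=(-1.4036, 0.2013, 1.3323)
step 8: x0=(0.1575, -1.8335, 0.7209) x1=(-0.4581, 1.8207, 0.8322) x2=(-1.4094, 0.1961, 1.3338)
step 9: x0=(0.1570, -1.8398, 0.7273) x1=(-0.4694, 1.8291, 0.8439) x2=(-1.4151, 0.1910, 1.3353)
step 10: x0=(0.1564, -1.8460, 0.7338) x1=(-0.4807, 1.8373, 0.8556) x2=(-1.4207, 0.1860, 1.3367)
step 11: x0=(0.1558, -1.8522, 0.7402) x1=(-0.4920, 1.8454, 0.8673) x2=(-1.4262, 0.1811, 1.3381)
step 12: x0=(0.1552, -1.8582, 0.7467) x1=(-0.5034, 1.8534, 0.8790) x2=(-1.4316, 0.1763, 1.3395)
step 13: x0=(0.1545, -1.8642, 0.7532) x1=(-0.5148, 1.8612, 0.8908) x2=(-1.4369, 0.1716, 1.3408)
step 14: x0=(0.1538, -1.8700, 0.7597) x1=(-0.5263, 1.8690, 0.9026) x2=(-1.4422, 0.1670, 1.3420)
step 15: x0=(0.1530, -1.8758, 0.7662) x1=(-0.5378, 1.8767, 0.9144) x2=(-1.4473, 0.1624, 1.3432)
step 16: x0=(0.1522, -1.8815, 0.7728) x1=(-0.5494, 1.8842, 0.9262) x2=(-1.4523, 0.1580, 1.3444)
step 17: x0=(0.1514, -1.8871, 0.7793) x1=(-0.5610, 1.8916, 0.9380) x2=(-1.4573, 0.1536, 1.3456)
step 18: x0=(0.1505, -1.8927, 0.7859) x1=(-0.5726, 1.8990, 0.9499) x2=(-1.4621, 0.1493, 1.3467)
step 19: x0=(0.1496, -1.8981, 0.7924) x1=(-0.5843, 1.9062, 0.9618) x2=(-1.4669, 0.1452, 1.3477)
step 20: x0=(0.1486, -1.9035, 0.7990) x1=(-0.5961, 1.9133, 0.9737) x2=(-1.4715, 0.1411, 1.3487)
step 21: x0=(0.1476, -1.9088, 0.8056) x1=(-0.6078, 1.9203, 0.9856) x2=(-1.4761, 0.1371, 1.3497)
step 22: x0=(0.1465, -1.9140, 0.8123) x1=(-0.6197, 1.9272, 0.9976) x2=(-1.4806, 0.1332, 1.3507)
step 23: x0=(0.1454, -1.9192, 0.8189) x1=(-0.6315, 1.9339, 1.0095) x2=(-1.4850, 0.1294, 1.3516)
step 24: x0=(0.1443, -1.9242, 0.8255) x1=(-0.6434, 1.9406, 1.0215) x2=(-1.4893, 0.1256, 1.3525)
step 25: x0=(0.1431, -1.9292, 0.8322) x1=(-0.6553, 1.9471, 1.0335) x2=(-1.4936, 0.1220, 1.3533)
step 26: x0=(0.1419, -1.9341, 0.8388) x1=(-0.6673, 1.9536, 1.0455) x2=(-1.4977, 0.1184, 1.3542)
step 27: x0=(0.1406, -1.9389, 0.8455) x1=(-0.6793, 1.9599, 1.0575) x2=(-1.5018, 0.1150, 1.3550)
step 28: x0=(0.1393, -1.9436, 0.8522) x1=(-0.6913, 1.9661, 1.0696) x2=(-1.5058, 0.1116, 1.3557)
step 29: x0=(0.1379, -1.9483, 0.8589) x1=(-0.7034, 1.9723, 1.0816) x2=(-1.5097, 0.1083, 1.3565)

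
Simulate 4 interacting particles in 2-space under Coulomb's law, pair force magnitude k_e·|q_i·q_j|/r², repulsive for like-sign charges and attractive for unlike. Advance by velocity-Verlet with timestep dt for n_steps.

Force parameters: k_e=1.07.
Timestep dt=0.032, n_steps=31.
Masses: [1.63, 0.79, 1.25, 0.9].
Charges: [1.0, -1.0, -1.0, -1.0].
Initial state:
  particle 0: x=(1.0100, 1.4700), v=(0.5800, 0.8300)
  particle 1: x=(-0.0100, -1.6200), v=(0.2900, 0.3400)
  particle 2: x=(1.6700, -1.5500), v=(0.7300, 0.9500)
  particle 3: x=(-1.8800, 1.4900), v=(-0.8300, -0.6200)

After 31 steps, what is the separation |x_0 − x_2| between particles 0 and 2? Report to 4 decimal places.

2.9495

step 0: x0=(1.0100, 1.4700) x1=(-0.0100, -1.6200) x2=(1.6700, -1.5500) x3=(-1.8800, 1.4900)
step 1: x0=(1.0285, 1.4965) x1=(-0.0009, -1.6091) x2=(1.6935, -1.5196) x3=(-1.9065, 1.4702)
step 2: x0=(1.0470, 1.5229) x1=(0.0078, -1.5982) x2=(1.7174, -1.4890) x3=(-1.9330, 1.4506)
step 3: x0=(1.0653, 1.5491) x1=(0.0161, -1.5873) x2=(1.7415, -1.4584) x3=(-1.9595, 1.4310)
step 4: x0=(1.0836, 1.5752) x1=(0.0241, -1.5764) x2=(1.7659, -1.4278) x3=(-1.9859, 1.4116)
step 5: x0=(1.1018, 1.6012) x1=(0.0317, -1.5655) x2=(1.7907, -1.3970) x3=(-2.0122, 1.3923)
step 6: x0=(1.1199, 1.6270) x1=(0.0389, -1.5547) x2=(1.8157, -1.3661) x3=(-2.0386, 1.3731)
step 7: x0=(1.1380, 1.6527) x1=(0.0459, -1.5438) x2=(1.8410, -1.3351) x3=(-2.0649, 1.3540)
step 8: x0=(1.1560, 1.6783) x1=(0.0525, -1.5330) x2=(1.8666, -1.3041) x3=(-2.0912, 1.3350)
step 9: x0=(1.1739, 1.7038) x1=(0.0588, -1.5222) x2=(1.8925, -1.2729) x3=(-2.1175, 1.3162)
step 10: x0=(1.1918, 1.7291) x1=(0.0648, -1.5114) x2=(1.9186, -1.2416) x3=(-2.1438, 1.2974)
step 11: x0=(1.2096, 1.7543) x1=(0.0705, -1.5006) x2=(1.9450, -1.2102) x3=(-2.1700, 1.2788)
step 12: x0=(1.2273, 1.7793) x1=(0.0760, -1.4899) x2=(1.9717, -1.1787) x3=(-2.1963, 1.2603)
step 13: x0=(1.2450, 1.8043) x1=(0.0812, -1.4793) x2=(1.9986, -1.1471) x3=(-2.2226, 1.2420)
step 14: x0=(1.2626, 1.8291) x1=(0.0861, -1.4686) x2=(2.0257, -1.1154) x3=(-2.2489, 1.2237)
step 15: x0=(1.2802, 1.8537) x1=(0.0908, -1.4580) x2=(2.0530, -1.0836) x3=(-2.2752, 1.2056)
step 16: x0=(1.2978, 1.8783) x1=(0.0953, -1.4475) x2=(2.0806, -1.0516) x3=(-2.3015, 1.1875)
step 17: x0=(1.3152, 1.9027) x1=(0.0995, -1.4369) x2=(2.1084, -1.0196) x3=(-2.3279, 1.1696)
step 18: x0=(1.3327, 1.9269) x1=(0.1036, -1.4265) x2=(2.1364, -0.9874) x3=(-2.3543, 1.1518)
step 19: x0=(1.3501, 1.9511) x1=(0.1074, -1.4160) x2=(2.1646, -0.9551) x3=(-2.3807, 1.1341)
step 20: x0=(1.3674, 1.9751) x1=(0.1110, -1.4056) x2=(2.1930, -0.9227) x3=(-2.4071, 1.1165)
step 21: x0=(1.3847, 1.9990) x1=(0.1145, -1.3953) x2=(2.2216, -0.8901) x3=(-2.4335, 1.0990)
step 22: x0=(1.4020, 2.0227) x1=(0.1178, -1.3850) x2=(2.2504, -0.8574) x3=(-2.4600, 1.0816)
step 23: x0=(1.4192, 2.0464) x1=(0.1209, -1.3748) x2=(2.2793, -0.8247) x3=(-2.4866, 1.0643)
step 24: x0=(1.4364, 2.0699) x1=(0.1239, -1.3646) x2=(2.3085, -0.7917) x3=(-2.5132, 1.0471)
step 25: x0=(1.4536, 2.0932) x1=(0.1267, -1.3544) x2=(2.3378, -0.7587) x3=(-2.5398, 1.0300)
step 26: x0=(1.4707, 2.1165) x1=(0.1294, -1.3443) x2=(2.3673, -0.7255) x3=(-2.5664, 1.0130)
step 27: x0=(1.4878, 2.1396) x1=(0.1320, -1.3343) x2=(2.3969, -0.6922) x3=(-2.5931, 0.9961)
step 28: x0=(1.5049, 2.1626) x1=(0.1344, -1.3242) x2=(2.4267, -0.6588) x3=(-2.6199, 0.9793)
step 29: x0=(1.5219, 2.1854) x1=(0.1367, -1.3143) x2=(2.4566, -0.6253) x3=(-2.6467, 0.9626)
step 30: x0=(1.5389, 2.2081) x1=(0.1389, -1.3044) x2=(2.4867, -0.5916) x3=(-2.6735, 0.9460)
step 31: x0=(1.5559, 2.2307) x1=(0.1410, -1.2945) x2=(2.5169, -0.5578) x3=(-2.7005, 0.9295)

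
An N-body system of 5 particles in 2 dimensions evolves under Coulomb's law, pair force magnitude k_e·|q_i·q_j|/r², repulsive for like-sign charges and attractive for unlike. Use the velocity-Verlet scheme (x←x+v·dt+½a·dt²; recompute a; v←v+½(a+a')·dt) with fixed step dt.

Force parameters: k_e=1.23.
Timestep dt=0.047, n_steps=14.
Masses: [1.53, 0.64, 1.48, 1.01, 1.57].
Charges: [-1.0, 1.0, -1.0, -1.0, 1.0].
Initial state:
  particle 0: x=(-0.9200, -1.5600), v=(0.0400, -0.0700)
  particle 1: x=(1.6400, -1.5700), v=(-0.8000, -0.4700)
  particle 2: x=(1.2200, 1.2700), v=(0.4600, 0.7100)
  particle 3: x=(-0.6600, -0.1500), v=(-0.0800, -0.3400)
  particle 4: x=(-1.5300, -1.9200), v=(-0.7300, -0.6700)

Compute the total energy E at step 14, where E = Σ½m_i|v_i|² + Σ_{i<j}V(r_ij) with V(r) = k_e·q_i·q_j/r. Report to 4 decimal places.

step 0: x0=(-0.9200, -1.5600) x1=(1.6400, -1.5700) x2=(1.2200, 1.2700) x3=(-0.6600, -0.1500) x4=(-1.5300, -1.9200)
step 1: x0=(-0.9196, -1.5647) x1=(1.6020, -1.5917) x2=(1.2418, 1.3034) x3=(-0.6638, -0.1659) x4=(-1.5628, -1.9504)
step 2: x0=(-0.9219, -1.5719) x1=(1.5632, -1.6125) x2=(1.2639, 1.3368) x3=(-0.6678, -0.1816) x4=(-1.5928, -1.9788)
step 3: x0=(-0.9266, -1.5817) x1=(1.5235, -1.6324) x2=(1.2862, 1.3702) x3=(-0.6718, -0.1970) x4=(-1.6204, -2.0052)
step 4: x0=(-0.9336, -1.5938) x1=(1.4831, -1.6514) x2=(1.3088, 1.4036) x3=(-0.6759, -0.2121) x4=(-1.6457, -2.0299)
step 5: x0=(-0.9427, -1.6083) x1=(1.4417, -1.6696) x2=(1.3317, 1.4371) x3=(-0.6800, -0.2269) x4=(-1.6687, -2.0529)
step 6: x0=(-0.9538, -1.6250) x1=(1.3995, -1.6869) x2=(1.3548, 1.4705) x3=(-0.6842, -0.2414) x4=(-1.6897, -2.0743)
step 7: x0=(-0.9668, -1.6440) x1=(1.3564, -1.7034) x2=(1.3781, 1.5040) x3=(-0.6883, -0.2557) x4=(-1.7086, -2.0941)
step 8: x0=(-0.9818, -1.6652) x1=(1.3125, -1.7189) x2=(1.4017, 1.5375) x3=(-0.6924, -0.2696) x4=(-1.7255, -2.1123)
step 9: x0=(-0.9987, -1.6885) x1=(1.2676, -1.7336) x2=(1.4254, 1.5711) x3=(-0.6964, -0.2832) x4=(-1.7403, -2.1289)
step 10: x0=(-1.0175, -1.7140) x1=(1.2218, -1.7474) x2=(1.4493, 1.6046) x3=(-0.7003, -0.2966) x4=(-1.7531, -2.1440)
step 11: x0=(-1.0384, -1.7416) x1=(1.1750, -1.7603) x2=(1.4734, 1.6381) x3=(-0.7041, -0.3097) x4=(-1.7638, -2.1575)
step 12: x0=(-1.0614, -1.7714) x1=(1.1273, -1.7723) x2=(1.4976, 1.6717) x3=(-0.7078, -0.3227) x4=(-1.7723, -2.1694)
step 13: x0=(-1.0865, -1.8033) x1=(1.0787, -1.7834) x2=(1.5220, 1.7053) x3=(-0.7114, -0.3355) x4=(-1.7785, -2.1798)
step 14: x0=(-1.1141, -1.8374) x1=(1.0290, -1.7936) x2=(1.5465, 1.7389) x3=(-0.7147, -0.3481) x4=(-1.7823, -2.1884)
step 0 velocities: v0=(0.0400, -0.0700) v1=(-0.8000, -0.4700) v2=(0.4600, 0.7100) v3=(-0.0800, -0.3400) v4=(-0.7300, -0.6700)
step 0: KE=1.6424, PE=-1.9039, E=-0.2615
step 14 velocities: v0=(-0.6138, -0.7497) v1=(-1.0668, -0.2072) v2=(0.5233, 0.7147) v3=(-0.0696, -0.2694) v4=(-0.0505, -0.1647)
step 14: KE=1.7391, PE=-2.0014, E=-0.2624

-0.2624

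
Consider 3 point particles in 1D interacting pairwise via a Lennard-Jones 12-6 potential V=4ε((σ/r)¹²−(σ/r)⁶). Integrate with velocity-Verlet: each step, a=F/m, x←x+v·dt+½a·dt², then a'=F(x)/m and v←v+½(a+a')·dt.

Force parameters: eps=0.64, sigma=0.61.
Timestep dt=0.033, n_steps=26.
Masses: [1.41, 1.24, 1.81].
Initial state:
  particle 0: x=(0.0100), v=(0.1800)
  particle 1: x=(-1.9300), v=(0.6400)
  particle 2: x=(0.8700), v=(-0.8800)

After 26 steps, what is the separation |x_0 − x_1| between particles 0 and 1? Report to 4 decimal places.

0.7958

step 0: x0=(0.0100) x1=(-1.9300) x2=(0.8700)
step 1: x0=(0.0166) x1=(-1.9089) x2=(0.8404)
step 2: x0=(0.0248) x1=(-1.8877) x2=(0.8097)
step 3: x0=(0.0348) x1=(-1.8666) x2=(0.7774)
step 4: x0=(0.0467) x1=(-1.8455) x2=(0.7437)
step 5: x0=(0.0594) x1=(-1.8243) x2=(0.7094)
step 6: x0=(0.0675) x1=(-1.8031) x2=(0.6786)
step 7: x0=(0.0568) x1=(-1.7820) x2=(0.6625)
step 8: x0=(0.0239) x1=(-1.7608) x2=(0.6637)
step 9: x0=(-0.0160) x1=(-1.7396) x2=(0.6703)
step 10: x0=(-0.0559) x1=(-1.7184) x2=(0.6769)
step 11: x0=(-0.0939) x1=(-1.6971) x2=(0.6820)
step 12: x0=(-0.1301) x1=(-1.6759) x2=(0.6857)
step 13: x0=(-0.1646) x1=(-1.6546) x2=(0.6880)
step 14: x0=(-0.1978) x1=(-1.6332) x2=(0.6893)
step 15: x0=(-0.2299) x1=(-1.6118) x2=(0.6898)
step 16: x0=(-0.2612) x1=(-1.5903) x2=(0.6895)
step 17: x0=(-0.2918) x1=(-1.5688) x2=(0.6886)
step 18: x0=(-0.3219) x1=(-1.5471) x2=(0.6873)
step 19: x0=(-0.3517) x1=(-1.5252) x2=(0.6855)
step 20: x0=(-0.3812) x1=(-1.5031) x2=(0.6834)
step 21: x0=(-0.4106) x1=(-1.4808) x2=(0.6810)
step 22: x0=(-0.4400) x1=(-1.4580) x2=(0.6784)
step 23: x0=(-0.4696) x1=(-1.4346) x2=(0.6756)
step 24: x0=(-0.4997) x1=(-1.4105) x2=(0.6726)
step 25: x0=(-0.5306) x1=(-1.3853) x2=(0.6694)
step 26: x0=(-0.5627) x1=(-1.3585) x2=(0.6661)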